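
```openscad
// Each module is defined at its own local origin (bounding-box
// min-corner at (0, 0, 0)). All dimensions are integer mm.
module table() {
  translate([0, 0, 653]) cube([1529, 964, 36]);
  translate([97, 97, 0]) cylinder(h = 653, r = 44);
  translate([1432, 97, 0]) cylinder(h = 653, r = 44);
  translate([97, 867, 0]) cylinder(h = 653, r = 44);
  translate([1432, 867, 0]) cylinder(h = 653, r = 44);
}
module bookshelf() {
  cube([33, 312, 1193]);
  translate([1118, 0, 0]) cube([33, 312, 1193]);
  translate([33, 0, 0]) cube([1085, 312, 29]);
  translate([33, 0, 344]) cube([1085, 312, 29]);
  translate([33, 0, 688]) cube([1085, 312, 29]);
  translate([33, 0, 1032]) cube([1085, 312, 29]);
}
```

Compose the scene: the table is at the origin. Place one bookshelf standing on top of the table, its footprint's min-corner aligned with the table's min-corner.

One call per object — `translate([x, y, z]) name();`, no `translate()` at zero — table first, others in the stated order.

table();
translate([0, 0, 689]) bookshelf();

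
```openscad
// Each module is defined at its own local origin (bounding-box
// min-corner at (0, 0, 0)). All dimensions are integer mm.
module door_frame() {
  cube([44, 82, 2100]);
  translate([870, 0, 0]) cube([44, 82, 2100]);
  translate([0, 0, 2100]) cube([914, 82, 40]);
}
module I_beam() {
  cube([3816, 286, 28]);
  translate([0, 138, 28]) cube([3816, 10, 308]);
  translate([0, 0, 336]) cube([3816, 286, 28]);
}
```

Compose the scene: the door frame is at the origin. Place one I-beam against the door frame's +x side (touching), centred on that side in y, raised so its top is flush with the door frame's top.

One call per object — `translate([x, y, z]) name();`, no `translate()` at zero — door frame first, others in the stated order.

door_frame();
translate([914, -102, 1776]) I_beam();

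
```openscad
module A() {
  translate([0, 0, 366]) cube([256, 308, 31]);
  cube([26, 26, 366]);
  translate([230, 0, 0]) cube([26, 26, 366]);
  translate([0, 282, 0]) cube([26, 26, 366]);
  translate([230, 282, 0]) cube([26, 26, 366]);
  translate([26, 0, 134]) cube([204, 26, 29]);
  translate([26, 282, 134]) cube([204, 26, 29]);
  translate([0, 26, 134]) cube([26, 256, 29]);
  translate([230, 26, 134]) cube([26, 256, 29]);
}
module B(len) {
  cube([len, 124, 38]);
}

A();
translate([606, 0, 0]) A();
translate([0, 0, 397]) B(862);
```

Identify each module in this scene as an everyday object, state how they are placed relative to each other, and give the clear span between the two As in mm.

A is a stool. B is a beam. A beam spans the tops of two stools. The clear span between the two stools is 350 mm.

Second stool starts at x = 606; first ends at x = 256; clear span = 606 − 256 = 350 mm.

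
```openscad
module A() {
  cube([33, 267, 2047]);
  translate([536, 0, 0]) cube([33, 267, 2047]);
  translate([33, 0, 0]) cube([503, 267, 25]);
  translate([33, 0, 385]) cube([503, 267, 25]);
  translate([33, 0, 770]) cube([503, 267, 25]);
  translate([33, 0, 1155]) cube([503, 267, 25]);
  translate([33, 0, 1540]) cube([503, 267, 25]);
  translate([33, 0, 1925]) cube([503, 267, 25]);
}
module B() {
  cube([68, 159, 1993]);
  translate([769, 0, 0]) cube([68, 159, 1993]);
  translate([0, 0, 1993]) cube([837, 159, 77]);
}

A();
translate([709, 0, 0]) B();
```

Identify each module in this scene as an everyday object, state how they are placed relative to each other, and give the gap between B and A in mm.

A is a bookshelf. B is a door frame. The door frame is on the floor beside the bookshelf on its +x side. The gap between the door frame and the bookshelf is 140 mm.

The door frame's nearest face is 140 mm from the bookshelf's +x face.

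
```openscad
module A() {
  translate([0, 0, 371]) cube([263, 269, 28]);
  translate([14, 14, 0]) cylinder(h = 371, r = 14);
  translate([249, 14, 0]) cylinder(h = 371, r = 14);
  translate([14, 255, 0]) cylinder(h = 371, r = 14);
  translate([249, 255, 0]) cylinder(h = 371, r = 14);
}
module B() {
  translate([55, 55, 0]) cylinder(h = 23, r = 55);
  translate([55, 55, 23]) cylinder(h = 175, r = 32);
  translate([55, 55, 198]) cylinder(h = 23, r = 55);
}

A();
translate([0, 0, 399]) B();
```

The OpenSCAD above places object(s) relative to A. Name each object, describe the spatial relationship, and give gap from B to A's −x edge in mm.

A is a stool. B is a spool. The spool is on top of the stool. The gap from the spool to the stool's −x edge is 0 mm.

The spool's min-x is at 0; the stool's min-x is 0; gap = 0 mm.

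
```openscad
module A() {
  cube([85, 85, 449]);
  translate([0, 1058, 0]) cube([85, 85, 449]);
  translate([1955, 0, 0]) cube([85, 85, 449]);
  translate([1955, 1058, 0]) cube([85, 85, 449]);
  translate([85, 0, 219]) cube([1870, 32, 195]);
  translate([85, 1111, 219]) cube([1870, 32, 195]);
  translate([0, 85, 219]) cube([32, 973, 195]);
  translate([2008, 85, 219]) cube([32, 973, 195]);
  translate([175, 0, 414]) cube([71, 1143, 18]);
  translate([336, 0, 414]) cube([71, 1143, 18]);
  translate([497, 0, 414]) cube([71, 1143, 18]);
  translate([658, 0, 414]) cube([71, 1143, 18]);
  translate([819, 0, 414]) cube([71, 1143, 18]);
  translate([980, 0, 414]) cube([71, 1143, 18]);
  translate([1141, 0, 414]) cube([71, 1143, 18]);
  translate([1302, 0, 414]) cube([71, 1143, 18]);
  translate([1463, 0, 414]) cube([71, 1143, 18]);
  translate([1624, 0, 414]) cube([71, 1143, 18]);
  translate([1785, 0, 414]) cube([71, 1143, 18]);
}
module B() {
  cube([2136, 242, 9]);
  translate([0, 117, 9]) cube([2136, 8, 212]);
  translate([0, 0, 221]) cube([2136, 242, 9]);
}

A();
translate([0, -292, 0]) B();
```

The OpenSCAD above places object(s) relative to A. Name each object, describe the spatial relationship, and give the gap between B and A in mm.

A is a bed frame. B is an I-beam. The I-beam is on the floor beside the bed frame on its −y side. The gap between the I-beam and the bed frame is 50 mm.

The I-beam's nearest face is 50 mm from the bed frame's −y face.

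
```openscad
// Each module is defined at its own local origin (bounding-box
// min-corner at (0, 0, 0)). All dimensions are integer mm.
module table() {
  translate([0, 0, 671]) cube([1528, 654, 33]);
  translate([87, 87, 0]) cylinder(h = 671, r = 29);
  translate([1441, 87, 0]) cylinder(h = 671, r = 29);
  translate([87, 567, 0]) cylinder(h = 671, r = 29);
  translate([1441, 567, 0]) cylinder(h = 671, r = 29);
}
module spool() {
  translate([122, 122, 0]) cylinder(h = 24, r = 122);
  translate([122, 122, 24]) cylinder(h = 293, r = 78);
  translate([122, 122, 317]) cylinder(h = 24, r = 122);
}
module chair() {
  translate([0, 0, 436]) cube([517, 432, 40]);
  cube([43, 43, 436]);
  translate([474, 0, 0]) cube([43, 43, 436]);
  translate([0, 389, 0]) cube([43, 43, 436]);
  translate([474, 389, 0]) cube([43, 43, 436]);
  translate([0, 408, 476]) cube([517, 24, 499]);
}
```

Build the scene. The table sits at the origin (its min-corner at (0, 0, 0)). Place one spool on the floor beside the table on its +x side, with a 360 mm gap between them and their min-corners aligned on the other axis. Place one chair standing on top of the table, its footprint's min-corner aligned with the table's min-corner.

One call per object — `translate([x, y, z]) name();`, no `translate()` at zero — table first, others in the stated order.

table();
translate([1888, 0, 0]) spool();
translate([0, 0, 704]) chair();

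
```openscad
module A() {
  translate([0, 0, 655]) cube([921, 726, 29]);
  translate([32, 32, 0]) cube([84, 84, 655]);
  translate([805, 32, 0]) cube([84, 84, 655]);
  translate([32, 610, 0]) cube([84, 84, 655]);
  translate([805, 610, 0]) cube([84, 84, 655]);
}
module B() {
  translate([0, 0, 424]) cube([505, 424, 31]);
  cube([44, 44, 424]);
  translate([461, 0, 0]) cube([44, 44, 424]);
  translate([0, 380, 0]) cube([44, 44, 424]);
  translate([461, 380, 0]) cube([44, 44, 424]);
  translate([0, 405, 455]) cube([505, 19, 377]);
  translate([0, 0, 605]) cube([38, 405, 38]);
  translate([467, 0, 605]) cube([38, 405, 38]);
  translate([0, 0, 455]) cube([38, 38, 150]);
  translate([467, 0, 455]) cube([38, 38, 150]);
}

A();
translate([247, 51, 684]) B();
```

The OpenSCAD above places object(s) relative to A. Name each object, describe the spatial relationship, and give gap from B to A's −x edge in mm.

The chair's min-x is at 247; the table's min-x is 0; gap = 247 mm.

A is a table. B is a chair. The chair is on top of the table. The gap from the chair to the table's −x edge is 247 mm.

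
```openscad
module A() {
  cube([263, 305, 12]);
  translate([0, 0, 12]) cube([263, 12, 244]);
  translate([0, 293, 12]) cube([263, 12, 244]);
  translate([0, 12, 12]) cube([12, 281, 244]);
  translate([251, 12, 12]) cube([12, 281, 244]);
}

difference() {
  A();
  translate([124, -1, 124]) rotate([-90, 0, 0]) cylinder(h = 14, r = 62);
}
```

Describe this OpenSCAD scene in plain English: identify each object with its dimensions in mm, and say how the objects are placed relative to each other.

A is an open-topped rectangular box: outside dimensions 263×305×256 mm, with a uniform wall and base thickness of 12 mm. The base is a full 263×305 slab on the floor; four walls sit on top of the base. The front and back walls (the −y and +y sides) span the full width; the two side walls fit between them.

The open box has a circular hole of radius 62 mm through its front wall, centred at (x = 124, z = 124).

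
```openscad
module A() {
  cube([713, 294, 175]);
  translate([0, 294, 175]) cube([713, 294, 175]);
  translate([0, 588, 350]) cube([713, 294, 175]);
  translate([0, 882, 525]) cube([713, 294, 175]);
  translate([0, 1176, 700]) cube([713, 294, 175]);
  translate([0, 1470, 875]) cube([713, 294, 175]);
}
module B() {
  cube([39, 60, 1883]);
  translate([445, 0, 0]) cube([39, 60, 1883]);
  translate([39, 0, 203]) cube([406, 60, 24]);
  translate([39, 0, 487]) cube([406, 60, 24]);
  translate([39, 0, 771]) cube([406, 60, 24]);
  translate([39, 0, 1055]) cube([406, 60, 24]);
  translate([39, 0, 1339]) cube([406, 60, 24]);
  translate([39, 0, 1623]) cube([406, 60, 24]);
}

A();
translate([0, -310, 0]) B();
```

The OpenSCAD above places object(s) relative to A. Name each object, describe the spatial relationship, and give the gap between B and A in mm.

The ladder's nearest face is 250 mm from the staircase's −y face.

A is a staircase. B is a ladder. The ladder is on the floor beside the staircase on its −y side. The gap between the ladder and the staircase is 250 mm.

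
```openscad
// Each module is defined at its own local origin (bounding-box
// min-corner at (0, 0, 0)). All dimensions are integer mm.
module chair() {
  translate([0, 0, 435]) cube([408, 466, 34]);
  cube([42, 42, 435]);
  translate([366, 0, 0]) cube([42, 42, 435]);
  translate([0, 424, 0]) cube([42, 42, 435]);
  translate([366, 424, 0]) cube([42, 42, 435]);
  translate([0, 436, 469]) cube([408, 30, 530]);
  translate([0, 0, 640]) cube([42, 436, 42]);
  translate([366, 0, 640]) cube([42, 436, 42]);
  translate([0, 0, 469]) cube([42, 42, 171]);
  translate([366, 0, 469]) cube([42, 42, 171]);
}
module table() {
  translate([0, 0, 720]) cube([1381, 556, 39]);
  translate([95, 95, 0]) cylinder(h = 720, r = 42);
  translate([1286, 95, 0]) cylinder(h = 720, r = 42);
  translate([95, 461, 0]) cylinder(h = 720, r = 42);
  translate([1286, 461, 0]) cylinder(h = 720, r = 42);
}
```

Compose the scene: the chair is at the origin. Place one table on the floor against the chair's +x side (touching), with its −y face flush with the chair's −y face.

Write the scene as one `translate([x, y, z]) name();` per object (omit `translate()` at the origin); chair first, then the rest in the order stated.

chair();
translate([408, 0, 0]) table();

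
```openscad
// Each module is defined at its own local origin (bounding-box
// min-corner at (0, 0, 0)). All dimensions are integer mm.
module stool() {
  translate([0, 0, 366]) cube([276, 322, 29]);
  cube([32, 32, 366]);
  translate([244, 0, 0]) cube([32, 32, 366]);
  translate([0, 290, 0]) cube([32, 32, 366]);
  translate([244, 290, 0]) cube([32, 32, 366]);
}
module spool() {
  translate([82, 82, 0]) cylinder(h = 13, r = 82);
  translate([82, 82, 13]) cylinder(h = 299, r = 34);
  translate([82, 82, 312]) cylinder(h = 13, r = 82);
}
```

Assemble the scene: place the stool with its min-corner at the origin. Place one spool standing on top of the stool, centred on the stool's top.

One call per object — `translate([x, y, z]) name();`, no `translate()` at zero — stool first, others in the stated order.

stool();
translate([56, 79, 395]) spool();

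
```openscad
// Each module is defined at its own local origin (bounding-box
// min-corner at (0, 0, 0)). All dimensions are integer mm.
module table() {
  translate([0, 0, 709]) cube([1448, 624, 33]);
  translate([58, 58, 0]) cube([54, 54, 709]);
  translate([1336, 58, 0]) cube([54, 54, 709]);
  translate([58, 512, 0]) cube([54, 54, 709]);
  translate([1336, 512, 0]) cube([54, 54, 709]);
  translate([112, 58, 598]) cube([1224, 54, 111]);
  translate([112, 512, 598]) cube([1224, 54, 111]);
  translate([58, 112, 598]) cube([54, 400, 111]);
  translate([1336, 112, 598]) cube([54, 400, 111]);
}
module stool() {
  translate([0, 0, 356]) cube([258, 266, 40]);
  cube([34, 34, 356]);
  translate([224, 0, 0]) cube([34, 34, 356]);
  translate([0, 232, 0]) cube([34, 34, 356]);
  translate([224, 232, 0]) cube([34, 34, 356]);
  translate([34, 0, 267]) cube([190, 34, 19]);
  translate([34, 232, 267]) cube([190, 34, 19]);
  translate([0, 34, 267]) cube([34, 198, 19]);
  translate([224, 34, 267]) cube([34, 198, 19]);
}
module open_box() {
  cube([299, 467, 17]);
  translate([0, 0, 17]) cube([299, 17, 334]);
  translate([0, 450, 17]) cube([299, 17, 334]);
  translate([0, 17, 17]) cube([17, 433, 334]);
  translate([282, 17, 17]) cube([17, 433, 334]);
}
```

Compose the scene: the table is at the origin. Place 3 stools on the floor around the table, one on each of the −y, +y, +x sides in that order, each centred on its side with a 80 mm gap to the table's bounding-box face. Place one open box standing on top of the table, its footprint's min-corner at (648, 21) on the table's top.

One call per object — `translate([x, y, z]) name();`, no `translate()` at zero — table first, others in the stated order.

table();
translate([595, -346, 0]) stool();
translate([595, 704, 0]) stool();
translate([1528, 179, 0]) stool();
translate([648, 21, 742]) open_box();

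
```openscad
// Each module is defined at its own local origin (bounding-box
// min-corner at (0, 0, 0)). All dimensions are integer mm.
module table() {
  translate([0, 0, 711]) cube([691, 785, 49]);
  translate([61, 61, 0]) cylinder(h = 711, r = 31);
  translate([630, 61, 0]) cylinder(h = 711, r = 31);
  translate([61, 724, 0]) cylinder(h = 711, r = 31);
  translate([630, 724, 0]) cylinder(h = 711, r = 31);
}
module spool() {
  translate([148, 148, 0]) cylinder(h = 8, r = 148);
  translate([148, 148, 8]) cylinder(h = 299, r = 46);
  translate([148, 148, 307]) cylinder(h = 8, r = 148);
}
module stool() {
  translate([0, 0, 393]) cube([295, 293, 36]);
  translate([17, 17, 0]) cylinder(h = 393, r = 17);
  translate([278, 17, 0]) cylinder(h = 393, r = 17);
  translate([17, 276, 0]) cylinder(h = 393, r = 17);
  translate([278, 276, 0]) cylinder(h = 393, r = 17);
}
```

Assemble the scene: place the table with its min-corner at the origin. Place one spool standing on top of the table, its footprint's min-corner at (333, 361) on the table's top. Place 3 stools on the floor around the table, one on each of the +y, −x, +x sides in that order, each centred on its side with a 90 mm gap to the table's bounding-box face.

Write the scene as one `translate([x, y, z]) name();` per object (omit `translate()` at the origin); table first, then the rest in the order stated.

table();
translate([333, 361, 760]) spool();
translate([198, 875, 0]) stool();
translate([-385, 246, 0]) stool();
translate([781, 246, 0]) stool();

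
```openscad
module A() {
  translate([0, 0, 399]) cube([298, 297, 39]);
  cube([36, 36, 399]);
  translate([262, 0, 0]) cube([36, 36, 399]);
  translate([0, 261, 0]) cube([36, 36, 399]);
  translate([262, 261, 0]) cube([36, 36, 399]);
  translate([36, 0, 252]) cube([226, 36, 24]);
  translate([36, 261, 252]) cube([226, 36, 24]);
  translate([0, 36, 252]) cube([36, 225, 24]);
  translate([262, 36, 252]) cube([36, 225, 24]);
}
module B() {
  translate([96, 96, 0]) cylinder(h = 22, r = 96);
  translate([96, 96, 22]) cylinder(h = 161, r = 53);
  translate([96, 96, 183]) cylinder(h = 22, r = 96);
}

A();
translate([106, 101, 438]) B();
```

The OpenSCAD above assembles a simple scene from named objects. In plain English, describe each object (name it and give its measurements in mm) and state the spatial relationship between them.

A is a four-legged stool. The seat is a 298×297×39 mm slab whose top surface is at z = 438 mm; four square legs, each 36×36 mm in cross-section, run from the floor (z = 0) to the underside of the seat, each flush with a corner of the seat. Four stretchers, 36 mm wide and 24 mm tall, connect adjacent legs with their undersides at z = 252 mm, each running between the inner faces of the legs it joins and aligned with the legs' outer faces on the other axis.

B is a spool: two coaxial disc flanges of radius 96 mm and thickness 22 mm, joined by a core cylinder of radius 53 mm and height 161 mm. The lower flange rests on z = 0 and the three cylinders share a vertical axis.

The spool is on top of the stool.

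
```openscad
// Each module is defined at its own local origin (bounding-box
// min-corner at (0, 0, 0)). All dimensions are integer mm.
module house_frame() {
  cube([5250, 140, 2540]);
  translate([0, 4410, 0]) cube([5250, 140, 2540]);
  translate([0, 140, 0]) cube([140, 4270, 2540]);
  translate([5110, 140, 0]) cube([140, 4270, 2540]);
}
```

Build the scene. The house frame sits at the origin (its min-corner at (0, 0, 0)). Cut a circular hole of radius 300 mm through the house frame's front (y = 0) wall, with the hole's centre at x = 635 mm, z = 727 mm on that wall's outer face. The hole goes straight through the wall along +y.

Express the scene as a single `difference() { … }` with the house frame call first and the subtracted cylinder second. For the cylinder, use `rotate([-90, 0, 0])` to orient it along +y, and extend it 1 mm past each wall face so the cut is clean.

difference() {
  house_frame();
  translate([635, -1, 727]) rotate([-90, 0, 0]) cylinder(h = 142, r = 300);
}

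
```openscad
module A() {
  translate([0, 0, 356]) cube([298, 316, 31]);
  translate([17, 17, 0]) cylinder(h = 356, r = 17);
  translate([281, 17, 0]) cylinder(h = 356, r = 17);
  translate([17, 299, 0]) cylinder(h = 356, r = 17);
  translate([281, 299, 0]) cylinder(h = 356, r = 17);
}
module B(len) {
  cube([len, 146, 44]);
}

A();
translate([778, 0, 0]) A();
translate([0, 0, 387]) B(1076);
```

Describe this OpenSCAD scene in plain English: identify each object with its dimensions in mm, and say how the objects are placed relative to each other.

A is a four-legged stool. The seat is a 298×316×31 mm slab whose top surface is at z = 387 mm; four round legs, each 34 mm in diameter, run from the floor (z = 0) to the underside of the seat, each leg's axis is inset half a diameter from the nearest pair of seat edges (so the leg's bounding box is flush with the corner).

B is a rectangular beam 1076 mm long (x), 146 mm deep (y), 44 mm thick (z).

The beam spans the tops of two stools placed 480 mm apart, resting at z = 387 mm.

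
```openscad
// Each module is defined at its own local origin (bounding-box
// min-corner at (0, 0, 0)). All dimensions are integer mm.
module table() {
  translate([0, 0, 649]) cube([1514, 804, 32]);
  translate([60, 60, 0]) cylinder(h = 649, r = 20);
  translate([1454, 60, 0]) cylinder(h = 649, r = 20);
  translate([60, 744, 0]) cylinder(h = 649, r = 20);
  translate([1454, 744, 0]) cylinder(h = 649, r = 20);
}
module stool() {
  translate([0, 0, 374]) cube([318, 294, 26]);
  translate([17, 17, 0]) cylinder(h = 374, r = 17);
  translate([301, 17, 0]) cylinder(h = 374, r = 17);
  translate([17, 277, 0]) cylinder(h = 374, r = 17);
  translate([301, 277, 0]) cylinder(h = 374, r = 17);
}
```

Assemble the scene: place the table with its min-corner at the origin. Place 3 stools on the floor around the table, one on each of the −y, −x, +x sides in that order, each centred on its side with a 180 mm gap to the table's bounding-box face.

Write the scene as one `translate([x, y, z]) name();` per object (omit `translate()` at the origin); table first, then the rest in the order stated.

table();
translate([598, -474, 0]) stool();
translate([-498, 255, 0]) stool();
translate([1694, 255, 0]) stool();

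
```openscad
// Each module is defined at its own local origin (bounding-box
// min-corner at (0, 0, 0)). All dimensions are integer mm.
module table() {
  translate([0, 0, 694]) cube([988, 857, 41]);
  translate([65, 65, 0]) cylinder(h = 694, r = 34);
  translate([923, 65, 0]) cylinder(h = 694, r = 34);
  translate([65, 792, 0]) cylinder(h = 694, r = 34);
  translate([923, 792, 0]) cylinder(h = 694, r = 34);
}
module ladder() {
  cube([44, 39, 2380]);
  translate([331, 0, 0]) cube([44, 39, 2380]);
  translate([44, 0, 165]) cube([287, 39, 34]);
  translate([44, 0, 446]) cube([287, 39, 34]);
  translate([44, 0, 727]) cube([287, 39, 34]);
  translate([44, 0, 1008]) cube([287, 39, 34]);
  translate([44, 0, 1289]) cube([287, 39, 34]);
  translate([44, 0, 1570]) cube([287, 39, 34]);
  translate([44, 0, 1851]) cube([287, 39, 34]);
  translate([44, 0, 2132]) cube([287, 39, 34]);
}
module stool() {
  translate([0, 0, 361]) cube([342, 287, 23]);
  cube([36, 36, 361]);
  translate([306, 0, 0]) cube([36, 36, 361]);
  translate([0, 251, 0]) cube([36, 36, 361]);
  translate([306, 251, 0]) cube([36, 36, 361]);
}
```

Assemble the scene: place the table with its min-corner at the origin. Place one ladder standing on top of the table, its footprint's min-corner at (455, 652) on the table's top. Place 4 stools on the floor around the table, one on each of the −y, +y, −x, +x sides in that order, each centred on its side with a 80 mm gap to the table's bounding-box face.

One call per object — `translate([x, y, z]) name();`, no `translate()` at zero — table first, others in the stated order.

table();
translate([455, 652, 735]) ladder();
translate([323, -367, 0]) stool();
translate([323, 937, 0]) stool();
translate([-422, 285, 0]) stool();
translate([1068, 285, 0]) stool();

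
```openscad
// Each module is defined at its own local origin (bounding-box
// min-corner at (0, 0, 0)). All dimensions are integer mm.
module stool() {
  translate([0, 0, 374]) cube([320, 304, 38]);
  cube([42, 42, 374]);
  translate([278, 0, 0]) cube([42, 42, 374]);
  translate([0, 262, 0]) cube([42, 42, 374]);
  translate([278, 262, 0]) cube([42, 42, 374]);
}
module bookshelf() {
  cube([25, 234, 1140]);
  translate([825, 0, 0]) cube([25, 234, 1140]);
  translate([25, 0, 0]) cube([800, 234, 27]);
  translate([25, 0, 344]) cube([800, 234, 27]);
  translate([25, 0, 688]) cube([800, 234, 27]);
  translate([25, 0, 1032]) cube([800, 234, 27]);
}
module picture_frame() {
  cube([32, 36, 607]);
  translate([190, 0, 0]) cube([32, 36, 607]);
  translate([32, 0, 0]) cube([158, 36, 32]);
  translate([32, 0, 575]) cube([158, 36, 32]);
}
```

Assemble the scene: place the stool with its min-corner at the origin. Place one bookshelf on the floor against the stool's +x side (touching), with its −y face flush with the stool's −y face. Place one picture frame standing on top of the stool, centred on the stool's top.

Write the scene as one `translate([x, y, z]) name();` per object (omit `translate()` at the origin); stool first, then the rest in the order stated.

stool();
translate([320, 0, 0]) bookshelf();
translate([49, 134, 412]) picture_frame();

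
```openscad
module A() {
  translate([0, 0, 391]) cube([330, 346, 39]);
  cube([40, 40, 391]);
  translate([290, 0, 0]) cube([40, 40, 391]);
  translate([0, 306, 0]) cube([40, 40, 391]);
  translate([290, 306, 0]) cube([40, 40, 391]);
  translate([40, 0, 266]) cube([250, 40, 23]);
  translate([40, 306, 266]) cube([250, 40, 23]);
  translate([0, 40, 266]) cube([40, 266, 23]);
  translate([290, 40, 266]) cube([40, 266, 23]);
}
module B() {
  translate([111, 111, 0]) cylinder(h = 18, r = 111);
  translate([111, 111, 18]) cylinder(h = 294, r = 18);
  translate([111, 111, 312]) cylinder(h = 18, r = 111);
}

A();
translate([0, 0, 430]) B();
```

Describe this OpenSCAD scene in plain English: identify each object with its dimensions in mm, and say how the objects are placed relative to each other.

A is a four-legged stool. The seat is 330×346 mm, 39 mm thick, top at z = 430 mm. It stands on four square legs, each 40×40 mm in cross-section, from z = 0 to the seat underside, each flush with a corner of the seat. Four stretchers, 40 mm wide and 23 mm tall, connect adjacent legs with their undersides at z = 266 mm, each running between the inner faces of the legs it joins and aligned with the legs' outer faces on the other axis.

B is a spool: two coaxial disc flanges of radius 111 mm and thickness 18 mm, joined by a core cylinder of radius 18 mm and height 294 mm. The lower flange rests on z = 0 and the three cylinders share a vertical axis.

The spool is on top of the stool.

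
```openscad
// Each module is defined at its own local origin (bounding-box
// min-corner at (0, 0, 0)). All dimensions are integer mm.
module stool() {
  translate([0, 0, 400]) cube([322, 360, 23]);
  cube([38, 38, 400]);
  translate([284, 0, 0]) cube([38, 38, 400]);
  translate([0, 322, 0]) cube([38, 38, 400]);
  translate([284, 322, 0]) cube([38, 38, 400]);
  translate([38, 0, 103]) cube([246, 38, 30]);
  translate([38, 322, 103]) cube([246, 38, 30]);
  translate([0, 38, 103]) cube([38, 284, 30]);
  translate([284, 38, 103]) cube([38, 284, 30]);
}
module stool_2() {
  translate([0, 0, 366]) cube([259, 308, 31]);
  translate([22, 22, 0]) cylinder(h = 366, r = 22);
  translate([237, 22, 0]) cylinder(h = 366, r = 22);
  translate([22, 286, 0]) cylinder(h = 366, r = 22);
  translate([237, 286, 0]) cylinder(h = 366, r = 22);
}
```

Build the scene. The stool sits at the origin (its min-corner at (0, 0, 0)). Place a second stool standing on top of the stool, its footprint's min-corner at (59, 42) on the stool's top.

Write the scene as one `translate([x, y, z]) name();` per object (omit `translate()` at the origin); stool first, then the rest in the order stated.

stool();
translate([59, 42, 423]) stool_2();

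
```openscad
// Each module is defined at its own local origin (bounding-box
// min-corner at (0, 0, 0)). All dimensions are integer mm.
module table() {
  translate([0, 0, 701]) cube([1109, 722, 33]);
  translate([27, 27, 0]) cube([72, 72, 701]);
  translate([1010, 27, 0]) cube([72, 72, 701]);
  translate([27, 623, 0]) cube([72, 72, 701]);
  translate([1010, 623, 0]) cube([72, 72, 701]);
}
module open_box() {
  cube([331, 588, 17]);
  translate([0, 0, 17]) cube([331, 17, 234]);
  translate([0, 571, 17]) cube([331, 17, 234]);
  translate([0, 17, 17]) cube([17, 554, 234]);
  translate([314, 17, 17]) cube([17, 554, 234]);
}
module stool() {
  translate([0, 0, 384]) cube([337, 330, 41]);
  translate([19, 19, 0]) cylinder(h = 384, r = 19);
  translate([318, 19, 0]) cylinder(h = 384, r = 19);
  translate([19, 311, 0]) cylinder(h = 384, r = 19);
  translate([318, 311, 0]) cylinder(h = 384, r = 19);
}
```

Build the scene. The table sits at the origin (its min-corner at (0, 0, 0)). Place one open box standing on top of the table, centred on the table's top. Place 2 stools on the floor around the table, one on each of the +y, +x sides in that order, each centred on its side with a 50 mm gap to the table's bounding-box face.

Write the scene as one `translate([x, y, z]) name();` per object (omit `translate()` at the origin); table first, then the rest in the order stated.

table();
translate([389, 67, 734]) open_box();
translate([386, 772, 0]) stool();
translate([1159, 196, 0]) stool();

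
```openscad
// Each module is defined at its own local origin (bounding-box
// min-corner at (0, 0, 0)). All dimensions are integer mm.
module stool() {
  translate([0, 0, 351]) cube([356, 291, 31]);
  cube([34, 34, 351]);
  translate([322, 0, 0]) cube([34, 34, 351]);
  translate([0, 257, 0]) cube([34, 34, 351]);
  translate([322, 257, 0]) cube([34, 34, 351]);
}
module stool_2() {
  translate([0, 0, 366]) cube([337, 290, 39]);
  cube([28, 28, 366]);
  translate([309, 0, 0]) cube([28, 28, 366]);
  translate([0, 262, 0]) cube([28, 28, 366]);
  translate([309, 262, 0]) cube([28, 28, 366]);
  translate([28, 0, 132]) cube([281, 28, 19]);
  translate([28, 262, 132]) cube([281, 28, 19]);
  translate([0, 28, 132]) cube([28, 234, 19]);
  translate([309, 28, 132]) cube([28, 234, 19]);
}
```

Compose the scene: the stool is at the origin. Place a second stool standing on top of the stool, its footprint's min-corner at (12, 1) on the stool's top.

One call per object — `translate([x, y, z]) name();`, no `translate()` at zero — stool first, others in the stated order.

stool();
translate([12, 1, 382]) stool_2();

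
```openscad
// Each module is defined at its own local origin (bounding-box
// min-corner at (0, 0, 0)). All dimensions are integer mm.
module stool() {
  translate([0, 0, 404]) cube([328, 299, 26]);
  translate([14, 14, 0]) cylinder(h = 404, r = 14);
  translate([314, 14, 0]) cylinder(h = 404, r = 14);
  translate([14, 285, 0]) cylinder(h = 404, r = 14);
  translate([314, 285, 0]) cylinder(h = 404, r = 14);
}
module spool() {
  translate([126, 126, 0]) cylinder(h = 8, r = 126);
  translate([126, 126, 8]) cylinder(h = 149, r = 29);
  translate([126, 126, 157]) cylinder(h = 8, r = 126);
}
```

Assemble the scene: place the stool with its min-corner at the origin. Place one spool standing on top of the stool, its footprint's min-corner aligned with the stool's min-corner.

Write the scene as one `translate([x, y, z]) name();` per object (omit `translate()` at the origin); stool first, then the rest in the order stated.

stool();
translate([0, 0, 430]) spool();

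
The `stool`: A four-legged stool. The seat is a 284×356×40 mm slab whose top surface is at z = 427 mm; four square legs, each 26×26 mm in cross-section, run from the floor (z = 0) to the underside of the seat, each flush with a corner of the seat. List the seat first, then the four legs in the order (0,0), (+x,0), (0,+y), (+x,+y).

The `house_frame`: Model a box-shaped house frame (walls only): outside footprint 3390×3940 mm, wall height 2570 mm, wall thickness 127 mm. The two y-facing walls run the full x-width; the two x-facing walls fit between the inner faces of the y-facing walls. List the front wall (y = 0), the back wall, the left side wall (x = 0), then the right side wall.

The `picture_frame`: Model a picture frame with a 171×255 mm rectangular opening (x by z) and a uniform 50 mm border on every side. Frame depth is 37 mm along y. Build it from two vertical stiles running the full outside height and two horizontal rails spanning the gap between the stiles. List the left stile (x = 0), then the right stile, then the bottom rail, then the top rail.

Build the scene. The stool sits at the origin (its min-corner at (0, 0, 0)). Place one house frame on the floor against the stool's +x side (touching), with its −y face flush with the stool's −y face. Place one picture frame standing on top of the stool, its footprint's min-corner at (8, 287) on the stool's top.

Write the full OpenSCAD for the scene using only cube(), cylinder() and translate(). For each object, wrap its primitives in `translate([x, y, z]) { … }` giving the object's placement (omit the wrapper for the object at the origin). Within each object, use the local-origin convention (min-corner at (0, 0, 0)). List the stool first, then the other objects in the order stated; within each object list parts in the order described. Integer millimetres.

translate([0, 0, 387]) cube([284, 356, 40]);
cube([26, 26, 387]);
translate([258, 0, 0]) cube([26, 26, 387]);
translate([0, 330, 0]) cube([26, 26, 387]);
translate([258, 330, 0]) cube([26, 26, 387]);
translate([284, 0, 0]) {
  cube([3390, 127, 2570]);
  translate([0, 3813, 0]) cube([3390, 127, 2570]);
  translate([0, 127, 0]) cube([127, 3686, 2570]);
  translate([3263, 127, 0]) cube([127, 3686, 2570]);
}
translate([8, 287, 427]) {
  cube([50, 37, 355]);
  translate([221, 0, 0]) cube([50, 37, 355]);
  translate([50, 0, 0]) cube([171, 37, 50]);
  translate([50, 0, 305]) cube([171, 37, 50]);
}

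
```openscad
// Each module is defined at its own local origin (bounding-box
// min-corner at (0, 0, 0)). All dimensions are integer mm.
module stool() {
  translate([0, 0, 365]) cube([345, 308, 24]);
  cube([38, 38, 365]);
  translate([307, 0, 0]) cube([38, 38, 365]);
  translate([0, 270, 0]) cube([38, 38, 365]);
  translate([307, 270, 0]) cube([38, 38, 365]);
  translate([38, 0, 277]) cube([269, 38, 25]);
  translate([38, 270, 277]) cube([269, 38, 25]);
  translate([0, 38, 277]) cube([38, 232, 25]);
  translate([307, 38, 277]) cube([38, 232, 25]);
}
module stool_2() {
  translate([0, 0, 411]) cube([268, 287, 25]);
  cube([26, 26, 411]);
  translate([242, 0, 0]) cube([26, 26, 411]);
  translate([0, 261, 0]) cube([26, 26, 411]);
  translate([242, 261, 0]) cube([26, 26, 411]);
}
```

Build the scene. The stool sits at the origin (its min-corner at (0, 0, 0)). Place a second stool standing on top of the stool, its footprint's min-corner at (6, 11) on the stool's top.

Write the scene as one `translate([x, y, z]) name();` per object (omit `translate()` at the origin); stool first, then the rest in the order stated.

stool();
translate([6, 11, 389]) stool_2();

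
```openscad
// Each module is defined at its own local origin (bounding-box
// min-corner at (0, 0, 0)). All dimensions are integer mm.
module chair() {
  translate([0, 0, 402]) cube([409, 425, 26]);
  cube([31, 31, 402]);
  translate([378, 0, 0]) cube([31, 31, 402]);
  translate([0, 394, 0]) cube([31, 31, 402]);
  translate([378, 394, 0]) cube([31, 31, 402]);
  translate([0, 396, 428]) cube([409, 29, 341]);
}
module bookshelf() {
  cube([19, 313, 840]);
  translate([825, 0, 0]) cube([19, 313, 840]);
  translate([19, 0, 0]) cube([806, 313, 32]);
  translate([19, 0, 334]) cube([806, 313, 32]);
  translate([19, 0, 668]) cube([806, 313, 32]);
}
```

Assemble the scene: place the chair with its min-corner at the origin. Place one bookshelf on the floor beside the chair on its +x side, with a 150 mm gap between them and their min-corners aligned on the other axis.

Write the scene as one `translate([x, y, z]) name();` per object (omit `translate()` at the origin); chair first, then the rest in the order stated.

chair();
translate([559, 0, 0]) bookshelf();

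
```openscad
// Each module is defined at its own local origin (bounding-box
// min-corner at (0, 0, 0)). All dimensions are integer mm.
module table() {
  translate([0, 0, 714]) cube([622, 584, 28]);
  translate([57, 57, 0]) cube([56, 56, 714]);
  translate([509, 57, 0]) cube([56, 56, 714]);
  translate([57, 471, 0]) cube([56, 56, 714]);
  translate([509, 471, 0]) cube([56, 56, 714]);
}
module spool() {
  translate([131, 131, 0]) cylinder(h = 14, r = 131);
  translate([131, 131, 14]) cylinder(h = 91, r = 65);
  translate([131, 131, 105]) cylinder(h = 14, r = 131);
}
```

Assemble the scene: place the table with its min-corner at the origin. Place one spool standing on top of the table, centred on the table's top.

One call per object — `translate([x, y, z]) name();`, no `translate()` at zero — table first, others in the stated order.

table();
translate([180, 161, 742]) spool();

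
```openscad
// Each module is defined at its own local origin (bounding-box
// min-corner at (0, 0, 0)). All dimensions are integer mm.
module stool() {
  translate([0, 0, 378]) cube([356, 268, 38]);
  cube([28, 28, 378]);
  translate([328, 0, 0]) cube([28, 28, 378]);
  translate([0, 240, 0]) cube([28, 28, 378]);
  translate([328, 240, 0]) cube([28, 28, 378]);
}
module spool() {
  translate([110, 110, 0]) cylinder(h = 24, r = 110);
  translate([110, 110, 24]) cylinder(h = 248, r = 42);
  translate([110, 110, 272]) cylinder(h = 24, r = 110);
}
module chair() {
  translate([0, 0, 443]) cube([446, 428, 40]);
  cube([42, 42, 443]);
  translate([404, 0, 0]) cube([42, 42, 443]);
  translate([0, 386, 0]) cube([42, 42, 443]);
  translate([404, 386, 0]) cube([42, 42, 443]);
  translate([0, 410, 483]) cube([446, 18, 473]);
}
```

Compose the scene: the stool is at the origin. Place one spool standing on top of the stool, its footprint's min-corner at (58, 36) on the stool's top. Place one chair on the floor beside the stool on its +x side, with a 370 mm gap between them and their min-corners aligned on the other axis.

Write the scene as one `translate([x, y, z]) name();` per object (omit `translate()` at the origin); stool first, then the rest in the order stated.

stool();
translate([58, 36, 416]) spool();
translate([726, 0, 0]) chair();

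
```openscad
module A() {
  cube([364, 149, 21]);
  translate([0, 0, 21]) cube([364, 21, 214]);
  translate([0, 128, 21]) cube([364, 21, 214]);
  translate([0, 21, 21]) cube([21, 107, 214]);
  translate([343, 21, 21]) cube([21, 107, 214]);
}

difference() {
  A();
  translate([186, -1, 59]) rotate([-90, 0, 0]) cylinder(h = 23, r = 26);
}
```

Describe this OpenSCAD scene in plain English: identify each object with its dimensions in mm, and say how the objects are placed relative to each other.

A is an open storage box with external size 364×149×235 mm and wall thickness 21 mm (the base is also 21 mm thick). The base covers the whole footprint; the four walls stand on the base, with the y-facing walls full-width and the x-facing walls fitting between their inner faces.

The open box has a circular hole of radius 26 mm through its front wall, centred at (x = 186, z = 59).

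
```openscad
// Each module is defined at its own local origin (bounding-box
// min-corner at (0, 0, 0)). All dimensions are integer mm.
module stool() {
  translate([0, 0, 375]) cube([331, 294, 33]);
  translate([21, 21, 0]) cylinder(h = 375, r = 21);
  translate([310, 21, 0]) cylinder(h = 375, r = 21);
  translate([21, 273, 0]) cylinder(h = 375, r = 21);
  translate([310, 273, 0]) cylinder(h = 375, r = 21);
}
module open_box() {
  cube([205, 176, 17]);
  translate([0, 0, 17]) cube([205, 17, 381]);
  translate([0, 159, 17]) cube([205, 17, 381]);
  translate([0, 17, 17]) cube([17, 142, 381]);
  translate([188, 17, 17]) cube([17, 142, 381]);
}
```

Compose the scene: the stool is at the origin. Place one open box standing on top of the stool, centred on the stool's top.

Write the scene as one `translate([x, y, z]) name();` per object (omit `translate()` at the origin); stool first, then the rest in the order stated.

stool();
translate([63, 59, 408]) open_box();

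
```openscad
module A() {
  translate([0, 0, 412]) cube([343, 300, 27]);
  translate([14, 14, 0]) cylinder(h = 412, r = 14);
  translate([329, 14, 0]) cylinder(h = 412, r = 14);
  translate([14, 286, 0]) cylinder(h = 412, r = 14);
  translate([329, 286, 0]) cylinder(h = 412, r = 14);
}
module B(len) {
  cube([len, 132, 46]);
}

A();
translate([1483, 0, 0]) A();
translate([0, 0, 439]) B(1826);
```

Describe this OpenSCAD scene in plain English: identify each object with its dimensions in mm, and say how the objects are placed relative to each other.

A is a four-legged stool. The seat is a 343×300×27 mm slab whose top surface is at z = 439 mm; four round legs, each 28 mm in diameter, run from the floor (z = 0) to the underside of the seat, each leg's axis is inset half a diameter from the nearest pair of seat edges (so the leg's bounding box is flush with the corner).

B is a rectangular beam 1826 mm long (x), 132 mm deep (y), 46 mm thick (z).

The beam spans the tops of two stools placed 1140 mm apart, resting at z = 439 mm.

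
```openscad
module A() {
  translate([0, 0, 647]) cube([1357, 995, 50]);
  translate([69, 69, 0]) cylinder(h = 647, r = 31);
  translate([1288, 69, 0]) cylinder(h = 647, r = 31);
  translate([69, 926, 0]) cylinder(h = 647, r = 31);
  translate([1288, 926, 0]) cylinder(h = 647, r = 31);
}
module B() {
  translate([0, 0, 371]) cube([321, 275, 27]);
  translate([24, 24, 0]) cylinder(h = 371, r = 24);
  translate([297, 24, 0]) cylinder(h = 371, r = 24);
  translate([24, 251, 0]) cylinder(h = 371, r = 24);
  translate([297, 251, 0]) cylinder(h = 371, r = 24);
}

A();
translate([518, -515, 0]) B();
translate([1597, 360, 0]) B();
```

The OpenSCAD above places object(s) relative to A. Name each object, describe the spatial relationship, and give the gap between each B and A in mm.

Each stool's nearest face is 240 mm from the table's bounding box.

A is a table. B is a stool. Two stools sit around the table at the −y, +x sides. The gap between each stool and the table is 240 mm.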